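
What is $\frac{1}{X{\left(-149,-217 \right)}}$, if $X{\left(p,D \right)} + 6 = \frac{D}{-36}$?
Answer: $36$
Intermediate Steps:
$X{\left(p,D \right)} = -6 - \frac{D}{36}$ ($X{\left(p,D \right)} = -6 + \frac{D}{-36} = -6 + D \left(- \frac{1}{36}\right) = -6 - \frac{D}{36}$)
$\frac{1}{X{\left(-149,-217 \right)}} = \frac{1}{-6 - - \frac{217}{36}} = \frac{1}{-6 + \frac{217}{36}} = \frac{1}{\frac{1}{36}} = 36$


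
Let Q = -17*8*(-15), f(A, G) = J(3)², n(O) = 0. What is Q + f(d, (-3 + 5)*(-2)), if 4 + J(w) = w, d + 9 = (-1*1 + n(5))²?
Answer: 2041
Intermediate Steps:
d = -8 (d = -9 + (-1*1 + 0)² = -9 + (-1 + 0)² = -9 + (-1)² = -9 + 1 = -8)
J(w) = -4 + w
f(A, G) = 1 (f(A, G) = (-4 + 3)² = (-1)² = 1)
Q = 2040 (Q = -136*(-15) = 2040)
Q + f(d, (-3 + 5)*(-2)) = 2040 + 1 = 2041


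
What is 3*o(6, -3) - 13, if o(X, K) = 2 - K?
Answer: 2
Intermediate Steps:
3*o(6, -3) - 13 = 3*(2 - 1*(-3)) - 13 = 3*(2 + 3) - 13 = 3*5 - 13 = 15 - 13 = 2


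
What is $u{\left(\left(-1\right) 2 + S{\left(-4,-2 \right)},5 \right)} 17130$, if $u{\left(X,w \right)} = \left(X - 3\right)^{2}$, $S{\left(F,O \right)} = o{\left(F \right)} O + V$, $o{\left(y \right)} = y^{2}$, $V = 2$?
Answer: $20984250$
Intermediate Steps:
$S{\left(F,O \right)} = 2 + O F^{2}$ ($S{\left(F,O \right)} = F^{2} O + 2 = O F^{2} + 2 = 2 + O F^{2}$)
$u{\left(X,w \right)} = \left(-3 + X\right)^{2}$
$u{\left(\left(-1\right) 2 + S{\left(-4,-2 \right)},5 \right)} 17130 = \left(-3 + \left(\left(-1\right) 2 + \left(2 - 2 \left(-4\right)^{2}\right)\right)\right)^{2} \cdot 17130 = \left(-3 + \left(-2 + \left(2 - 32\right)\right)\right)^{2} \cdot 17130 = \left(-3 - 32\right)^{2} \cdot 17130 = \left(-35\right)^{2} \cdot 17130 = 1225 \cdot 17130 = 20984250$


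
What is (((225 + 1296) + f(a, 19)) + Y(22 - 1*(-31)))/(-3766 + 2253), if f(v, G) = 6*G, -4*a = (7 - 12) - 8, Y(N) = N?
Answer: -1688/1513 ≈ -1.1157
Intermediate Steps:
a = 13/4 (a = -((7 - 12) - 8)/4 = -(-5 - 8)/4 = -¼*(-13) = 13/4 ≈ 3.2500)
(((225 + 1296) + f(a, 19)) + Y(22 - 1*(-31)))/(-3766 + 2253) = (((225 + 1296) + 6*19) + (22 - 1*(-31)))/(-3766 + 2253) = ((1521 + 114) + (22 + 31))/(-1513) = (1635 + 53)*(-1/1513) = 1688*(-1/1513) = -1688/1513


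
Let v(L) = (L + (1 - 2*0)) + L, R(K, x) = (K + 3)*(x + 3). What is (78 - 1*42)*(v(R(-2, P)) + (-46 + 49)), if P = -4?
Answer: 72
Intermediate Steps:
R(K, x) = (3 + K)*(3 + x)
v(L) = 1 + 2*L (v(L) = (L + (1 + 0)) + L = (L + 1) + L = (1 + L) + L = 1 + 2*L)
(78 - 1*42)*(v(R(-2, P)) + (-46 + 49)) = (78 - 1*42)*((1 + 2*(9 + 3*(-2) + 3*(-4) - 2*(-4))) + (-46 + 49)) = (78 - 42)*((1 + 2*(9 - 6 - 12 + 8)) + 3) = 36*((1 + 2*(-1)) + 3) = 36*((1 - 2) + 3) = 36*(-1 + 3) = 36*2 = 72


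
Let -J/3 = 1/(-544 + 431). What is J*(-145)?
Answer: -435/113 ≈ -3.8496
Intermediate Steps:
J = 3/113 (J = -3/(-544 + 431) = -3/(-113) = -3*(-1/113) = 3/113 ≈ 0.026549)
J*(-145) = (3/113)*(-145) = -435/113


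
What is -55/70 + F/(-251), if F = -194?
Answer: -45/3514 ≈ -0.012806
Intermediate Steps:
-55/70 + F/(-251) = -55/70 - 194/(-251) = -55*1/70 - 194*(-1/251) = -11/14 + 194/251 = -45/3514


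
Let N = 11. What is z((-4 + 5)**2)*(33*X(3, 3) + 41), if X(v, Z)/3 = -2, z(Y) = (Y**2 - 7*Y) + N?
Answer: -785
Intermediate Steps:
z(Y) = 11 + Y**2 - 7*Y (z(Y) = (Y**2 - 7*Y) + 11 = 11 + Y**2 - 7*Y)
X(v, Z) = -6 (X(v, Z) = 3*(-2) = -6)
z((-4 + 5)**2)*(33*X(3, 3) + 41) = (11 + ((-4 + 5)**2)**2 - 7*(-4 + 5)**2)*(33*(-6) + 41) = (11 + (1**2)**2 - 7*1**2)*(-198 + 41) = (11 + 1**2 - 7*1)*(-157) = (11 + 1 - 7)*(-157) = 5*(-157) = -785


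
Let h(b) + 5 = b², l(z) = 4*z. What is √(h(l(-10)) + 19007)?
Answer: √20602 ≈ 143.53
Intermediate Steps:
h(b) = -5 + b²
√(h(l(-10)) + 19007) = √((-5 + (4*(-10))²) + 19007) = √((-5 + (-40)²) + 19007) = √((-5 + 1600) + 19007) = √(1595 + 19007) = √20602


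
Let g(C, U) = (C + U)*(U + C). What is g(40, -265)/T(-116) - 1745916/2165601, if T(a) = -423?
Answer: -4087854559/33927749 ≈ -120.49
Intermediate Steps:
g(C, U) = (C + U)² (g(C, U) = (C + U)*(C + U) = (C + U)²)
g(40, -265)/T(-116) - 1745916/2165601 = (40 - 265)²/(-423) - 1745916/2165601 = (-225)²*(-1/423) - 1745916*1/2165601 = 50625*(-1/423) - 581972/721867 = -5625/47 - 581972/721867 = -4087854559/33927749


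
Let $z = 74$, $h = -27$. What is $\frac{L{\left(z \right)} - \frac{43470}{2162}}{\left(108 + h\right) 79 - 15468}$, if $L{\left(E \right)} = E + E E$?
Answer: $- \frac{86635}{142081} \approx -0.60976$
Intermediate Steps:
$L{\left(E \right)} = E + E^{2}$
$\frac{L{\left(z \right)} - \frac{43470}{2162}}{\left(108 + h\right) 79 - 15468} = \frac{74 \left(1 + 74\right) - \frac{43470}{2162}}{\left(108 - 27\right) 79 - 15468} = \frac{74 \cdot 75 - \frac{945}{47}}{81 \cdot 79 - 15468} = \frac{5550 - \frac{945}{47}}{6399 - 15468} = \frac{259905}{47 \left(-9069\right)} = \frac{259905}{47} \left(- \frac{1}{9069}\right) = - \frac{86635}{142081}$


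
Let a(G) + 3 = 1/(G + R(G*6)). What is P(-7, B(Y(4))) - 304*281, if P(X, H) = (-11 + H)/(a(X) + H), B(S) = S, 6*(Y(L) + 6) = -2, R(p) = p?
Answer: -117455452/1375 ≈ -85422.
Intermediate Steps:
Y(L) = -19/3 (Y(L) = -6 + (1/6)*(-2) = -6 - 1/3 = -19/3)
a(G) = -3 + 1/(7*G) (a(G) = -3 + 1/(G + G*6) = -3 + 1/(G + 6*G) = -3 + 1/(7*G))
P(X, H) = (-11 + H)/(-3 + H + 1/(7*X)) (P(X, H) = (-11 + H)/((-3 + 1/(7*X)) + H) = (-11 + H)/(-3 + H + 1/(7*X)))
P(-7, B(Y(4))) - 304*281 = 7*(-7)*(-11 - 19/3)/(1 - 21*(-7) + 7*(-19/3)*(-7)) - 304*281 = 7*(-7)*(-52/3)/(1 + 147 + 931/3) - 85424 = 7*(-7)*(-52/3)/(1375/3) - 85424 = 7*(-7)*(3/1375)*(-52/3) - 85424 = 2548/1375 - 85424 = -117455452/1375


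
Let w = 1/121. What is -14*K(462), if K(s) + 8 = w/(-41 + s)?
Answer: 5705378/50941 ≈ 112.00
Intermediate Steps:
w = 1/121 ≈ 0.0082645
K(s) = -8 + 1/(121*(-41 + s))
-14*K(462) = -14*(39689 - 968*462)/(121*(-41 + 462)) = -14*(39689 - 447216)/(121*421) = -14*(-407527)/(121*421) = -14*(-407527/50941) = 5705378/50941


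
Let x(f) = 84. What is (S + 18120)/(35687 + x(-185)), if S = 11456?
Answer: 29576/35771 ≈ 0.82681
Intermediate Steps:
(S + 18120)/(35687 + x(-185)) = (11456 + 18120)/(35687 + 84) = 29576/35771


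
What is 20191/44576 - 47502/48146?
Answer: -81809519/153296864 ≈ -0.53367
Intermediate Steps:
20191/44576 - 47502/48146 = 20191*(1/44576) - 47502*1/48146 = 20191/44576 - 3393/3439 = -81809519/153296864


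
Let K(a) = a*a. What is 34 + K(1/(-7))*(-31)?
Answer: 1635/49 ≈ 33.367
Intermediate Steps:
K(a) = a²
34 + K(1/(-7))*(-31) = 34 + (1/(-7))²*(-31) = 34 + (-⅐)²*(-31) = 34 + (1/49)*(-31) = 34 - 31/49 = 1635/49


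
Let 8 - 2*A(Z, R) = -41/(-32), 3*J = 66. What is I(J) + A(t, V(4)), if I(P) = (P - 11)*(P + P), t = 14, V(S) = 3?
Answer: 31191/64 ≈ 487.36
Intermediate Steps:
J = 22 (J = (⅓)*66 = 22)
I(P) = 2*P*(-11 + P) (I(P) = (-11 + P)*(2*P) = 2*P*(-11 + P))
A(Z, R) = 215/64 (A(Z, R) = 4 - (-41)/(2*(-32)) = 4 - (-41)*(-1)/(2*32) = 4 - ½*41/32 = 4 - 41/64 = 215/64)
I(J) + A(t, V(4)) = 2*22*(-11 + 22) + 215/64 = 2*22*11 + 215/64 = 484 + 215/64 = 31191/64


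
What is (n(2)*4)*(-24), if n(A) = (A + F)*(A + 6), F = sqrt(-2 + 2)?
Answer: -1536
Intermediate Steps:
F = 0 (F = sqrt(0) = 0)
n(A) = A*(6 + A) (n(A) = (A + 0)*(A + 6) = A*(6 + A))
(n(2)*4)*(-24) = ((2*(6 + 2))*4)*(-24) = ((2*8)*4)*(-24) = (16*4)*(-24) = 64*(-24) = -1536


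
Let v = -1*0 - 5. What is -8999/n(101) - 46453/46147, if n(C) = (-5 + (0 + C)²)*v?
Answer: -1952897087/2352574060 ≈ -0.83011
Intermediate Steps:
v = -5 (v = 0 - 5 = -5)
n(C) = 25 - 5*C² (n(C) = (-5 + (0 + C)²)*(-5) = (-5 + C²)*(-5) = 25 - 5*C²)
-8999/n(101) - 46453/46147 = -8999/(25 - 5*101²) - 46453/46147 = -8999/(25 - 5*10201) - 46453*1/46147 = -8999/(25 - 51005) - 46453/46147 = -8999/(-50980) - 46453/46147 = -8999*(-1/50980) - 46453/46147 = 8999/50980 - 46453/46147 = -1952897087/2352574060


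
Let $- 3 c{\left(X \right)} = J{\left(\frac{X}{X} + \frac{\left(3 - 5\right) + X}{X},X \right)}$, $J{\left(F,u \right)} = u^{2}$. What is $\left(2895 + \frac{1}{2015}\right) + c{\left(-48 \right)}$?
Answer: $\frac{4285906}{2015} \approx 2127.0$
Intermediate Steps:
$c{\left(X \right)} = - \frac{X^{2}}{3}$
$\left(2895 + \frac{1}{2015}\right) + c{\left(-48 \right)} = \left(2895 + \frac{1}{2015}\right) - \frac{\left(-48\right)^{2}}{3} = \left(2895 + \frac{1}{2015}\right) - 768 = \frac{5833426}{2015} - 768 = \frac{4285906}{2015}$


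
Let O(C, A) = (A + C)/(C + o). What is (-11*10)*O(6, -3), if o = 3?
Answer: -110/3 ≈ -36.667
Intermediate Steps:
O(C, A) = (A + C)/(3 + C) (O(C, A) = (A + C)/(C + 3) = (A + C)/(3 + C))
(-11*10)*O(6, -3) = (-11*10)*((-3 + 6)/(3 + 6)) = -110*3/9 = -110*⅓ = -110/3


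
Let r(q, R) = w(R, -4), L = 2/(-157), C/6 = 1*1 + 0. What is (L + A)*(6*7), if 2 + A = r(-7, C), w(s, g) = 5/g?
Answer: -43029/314 ≈ -137.03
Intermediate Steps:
C = 6 (C = 6*(1*1 + 0) = 6*(1 + 0) = 6*1 = 6)
L = -2/157 (L = 2*(-1/157) = -2/157 ≈ -0.012739)
r(q, R) = -5/4 (r(q, R) = 5/(-4) = 5*(-1/4) = -5/4)
A = -13/4 (A = -2 - 5/4 = -13/4 ≈ -3.2500)
(L + A)*(6*7) = (-2/157 - 13/4)*(6*7) = -2049/628*42 = -43029/314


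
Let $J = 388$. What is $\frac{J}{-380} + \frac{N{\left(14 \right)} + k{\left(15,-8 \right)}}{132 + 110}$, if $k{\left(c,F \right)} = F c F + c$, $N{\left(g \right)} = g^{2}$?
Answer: $\frac{87771}{22990} \approx 3.8178$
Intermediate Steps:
$k{\left(c,F \right)} = c + c F^{2}$ ($k{\left(c,F \right)} = c F^{2} + c = c + c F^{2}$)
$\frac{J}{-380} + \frac{N{\left(14 \right)} + k{\left(15,-8 \right)}}{132 + 110} = \frac{388}{-380} + \frac{14^{2} + 15 \left(1 + \left(-8\right)^{2}\right)}{132 + 110} = 388 \left(- \frac{1}{380}\right) + \frac{196 + 15 \left(1 + 64\right)}{242} = - \frac{97}{95} + \left(196 + 15 \cdot 65\right) \frac{1}{242} = - \frac{97}{95} + \left(196 + 975\right) \frac{1}{242} = - \frac{97}{95} + 1171 \cdot \frac{1}{242} = - \frac{97}{95} + \frac{1171}{242} = \frac{87771}{22990}$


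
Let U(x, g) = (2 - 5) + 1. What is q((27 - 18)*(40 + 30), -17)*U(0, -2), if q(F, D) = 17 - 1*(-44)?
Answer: -122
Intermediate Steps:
U(x, g) = -2 (U(x, g) = -3 + 1 = -2)
q(F, D) = 61 (q(F, D) = 17 + 44 = 61)
q((27 - 18)*(40 + 30), -17)*U(0, -2) = 61*(-2) = -122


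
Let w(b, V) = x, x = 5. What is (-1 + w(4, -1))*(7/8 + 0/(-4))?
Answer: 7/2 ≈ 3.5000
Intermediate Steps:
w(b, V) = 5
(-1 + w(4, -1))*(7/8 + 0/(-4)) = (-1 + 5)*(7/8 + 0/(-4)) = 4*(7*(1/8) + 0*(-1/4)) = 4*(7/8 + 0) = 4*(7/8) = 7/2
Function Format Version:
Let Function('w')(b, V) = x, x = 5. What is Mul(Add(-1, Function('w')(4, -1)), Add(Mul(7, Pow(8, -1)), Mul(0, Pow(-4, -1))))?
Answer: Rational(7, 2) ≈ 3.5000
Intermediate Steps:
Function('w')(b, V) = 5
Mul(Add(-1, Function('w')(4, -1)), Add(Mul(7, Pow(8, -1)), Mul(0, Pow(-4, -1)))) = Mul(Add(-1, 5), Add(Mul(7, Pow(8, -1)), Mul(0, Pow(-4, -1)))) = Mul(4, Add(Mul(7, Rational(1, 8)), Mul(0, Rational(-1, 4)))) = Mul(4, Add(Rational(7, 8), 0)) = Mul(4, Rational(7, 8)) = Rational(7, 2)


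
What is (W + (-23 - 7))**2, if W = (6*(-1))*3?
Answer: 2304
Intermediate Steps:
W = -18 (W = -6*3 = -18)
(W + (-23 - 7))**2 = (-18 + (-23 - 7))**2 = (-18 - 30)**2 = (-48)**2 = 2304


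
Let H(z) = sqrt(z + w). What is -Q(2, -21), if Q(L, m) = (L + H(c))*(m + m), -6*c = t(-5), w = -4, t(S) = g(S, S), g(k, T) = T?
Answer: 84 + 7*I*sqrt(114) ≈ 84.0 + 74.74*I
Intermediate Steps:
t(S) = S
c = 5/6 (c = -1/6*(-5) = 5/6 ≈ 0.83333)
H(z) = sqrt(-4 + z) (H(z) = sqrt(z - 4) = sqrt(-4 + z))
Q(L, m) = 2*m*(L + I*sqrt(114)/6) (Q(L, m) = (L + sqrt(-4 + 5/6))*(m + m) = (L + sqrt(-19/6))*(2*m) = (L + I*sqrt(114)/6)*(2*m) = 2*m*(L + I*sqrt(114)/6))
-Q(2, -21) = -(-21)*(6*2 + I*sqrt(114))/3 = -(-21)*(12 + I*sqrt(114))/3 = -(-84 - 7*I*sqrt(114)) = 84 + 7*I*sqrt(114)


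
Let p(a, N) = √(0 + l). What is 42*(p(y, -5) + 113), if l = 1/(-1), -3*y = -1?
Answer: 4746 + 42*I ≈ 4746.0 + 42.0*I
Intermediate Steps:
y = ⅓ (y = -⅓*(-1) = ⅓ ≈ 0.33333)
l = -1
p(a, N) = I (p(a, N) = √(0 - 1) = √(-1) = I)
42*(p(y, -5) + 113) = 42*(I + 113) = 42*(113 + I) = 4746 + 42*I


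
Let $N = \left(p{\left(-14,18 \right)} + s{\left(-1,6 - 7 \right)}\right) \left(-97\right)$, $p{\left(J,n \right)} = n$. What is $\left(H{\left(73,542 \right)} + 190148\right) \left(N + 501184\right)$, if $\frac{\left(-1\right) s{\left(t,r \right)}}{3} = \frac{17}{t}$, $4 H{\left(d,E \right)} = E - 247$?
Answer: $\frac{376251773517}{4} \approx 9.4063 \cdot 10^{10}$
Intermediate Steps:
$H{\left(d,E \right)} = - \frac{247}{4} + \frac{E}{4}$ ($H{\left(d,E \right)} = \frac{E - 247}{4} = \frac{-247 + E}{4} = - \frac{247}{4} + \frac{E}{4}$)
$s{\left(t,r \right)} = - \frac{51}{t}$ ($s{\left(t,r \right)} = - 3 \frac{17}{t} = - \frac{51}{t}$)
$N = -6693$ ($N = \left(18 - \frac{51}{-1}\right) \left(-97\right) = \left(18 - -51\right) \left(-97\right) = \left(18 + 51\right) \left(-97\right) = 69 \left(-97\right) = -6693$)
$\left(H{\left(73,542 \right)} + 190148\right) \left(N + 501184\right) = \left(\left(- \frac{247}{4} + \frac{1}{4} \cdot 542\right) + 190148\right) \left(-6693 + 501184\right) = \left(\left(- \frac{247}{4} + \frac{271}{2}\right) + 190148\right) 494491 = \left(\frac{295}{4} + 190148\right) 494491 = \frac{760887}{4} \cdot 494491 = \frac{376251773517}{4}$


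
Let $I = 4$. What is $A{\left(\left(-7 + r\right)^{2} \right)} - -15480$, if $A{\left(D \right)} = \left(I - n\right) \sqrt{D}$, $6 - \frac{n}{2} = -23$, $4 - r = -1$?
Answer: $15372$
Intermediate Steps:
$r = 5$ ($r = 4 - -1 = 4 + 1 = 5$)
$n = 58$ ($n = 12 - -46 = 12 + 46 = 58$)
$A{\left(D \right)} = - 54 \sqrt{D}$ ($A{\left(D \right)} = \left(4 - 58\right) \sqrt{D} = - 54 \sqrt{D}$)
$A{\left(\left(-7 + r\right)^{2} \right)} - -15480 = - 54 \sqrt{\left(-7 + 5\right)^{2}} - -15480 = - 54 \sqrt{\left(-2\right)^{2}} + 15480 = - 54 \sqrt{4} + 15480 = \left(-54\right) 2 + 15480 = -108 + 15480 = 15372$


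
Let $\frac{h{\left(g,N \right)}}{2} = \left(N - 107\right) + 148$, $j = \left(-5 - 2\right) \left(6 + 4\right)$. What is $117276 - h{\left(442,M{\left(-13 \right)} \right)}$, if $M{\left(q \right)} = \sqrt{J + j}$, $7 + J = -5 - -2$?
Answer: $117194 - 8 i \sqrt{5} \approx 1.1719 \cdot 10^{5} - 17.889 i$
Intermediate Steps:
$J = -10$ ($J = -7 - 3 = -10$)
$j = -70$ ($j = \left(-7\right) 10 = -70$)
$M{\left(q \right)} = 4 i \sqrt{5}$ ($M{\left(q \right)} = \sqrt{-10 - 70} = \sqrt{-80} = 4 i \sqrt{5}$)
$h{\left(g,N \right)} = 82 + 2 N$ ($h{\left(g,N \right)} = 2 \left(\left(N - 107\right) + 148\right) = 2 \left(\left(-107 + N\right) + 148\right) = 2 \left(41 + N\right) = 82 + 2 N$)
$117276 - h{\left(442,M{\left(-13 \right)} \right)} = 117276 - \left(82 + 2 \cdot 4 i \sqrt{5}\right) = 117276 - \left(82 + 8 i \sqrt{5}\right) = 117194 - 8 i \sqrt{5}$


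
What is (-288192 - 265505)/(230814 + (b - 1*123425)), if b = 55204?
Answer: -553697/162593 ≈ -3.4054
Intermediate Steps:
(-288192 - 265505)/(230814 + (b - 1*123425)) = (-288192 - 265505)/(230814 + (55204 - 1*123425)) = -553697/(230814 + (55204 - 123425)) = -553697/(230814 - 68221) = -553697/162593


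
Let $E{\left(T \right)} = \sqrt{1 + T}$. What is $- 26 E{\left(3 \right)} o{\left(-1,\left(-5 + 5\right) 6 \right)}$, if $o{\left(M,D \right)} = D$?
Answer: $0$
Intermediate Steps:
$- 26 E{\left(3 \right)} o{\left(-1,\left(-5 + 5\right) 6 \right)} = - 26 \sqrt{1 + 3} \left(-5 + 5\right) 6 = - 26 \sqrt{4} \cdot 0 \cdot 6 = \left(-26\right) 2 \cdot 0 = \left(-52\right) 0 = 0$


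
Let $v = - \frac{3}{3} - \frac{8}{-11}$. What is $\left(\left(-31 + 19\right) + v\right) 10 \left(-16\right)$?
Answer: $\frac{21600}{11} \approx 1963.6$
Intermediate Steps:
$v = - \frac{3}{11}$ ($v = \left(-3\right) \frac{1}{3} - - \frac{8}{11} = -1 + \frac{8}{11} = - \frac{3}{11} \approx -0.27273$)
$\left(\left(-31 + 19\right) + v\right) 10 \left(-16\right) = \left(\left(-31 + 19\right) - \frac{3}{11}\right) 10 \left(-16\right) = \left(-12 - \frac{3}{11}\right) 10 \left(-16\right) = \left(- \frac{135}{11}\right) 10 \left(-16\right) = \left(- \frac{1350}{11}\right) \left(-16\right) = \frac{21600}{11}$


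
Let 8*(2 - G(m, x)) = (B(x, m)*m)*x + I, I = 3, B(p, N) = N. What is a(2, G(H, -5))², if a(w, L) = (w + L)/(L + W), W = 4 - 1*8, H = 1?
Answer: 289/49 ≈ 5.8980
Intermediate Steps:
G(m, x) = 13/8 - x*m²/8 (G(m, x) = 2 - ((m*m)*x + 3)/8 = 2 - (m²*x + 3)/8 = 2 - (x*m² + 3)/8 = 2 - (3 + x*m²)/8 = 2 + (-3/8 - x*m²/8) = 13/8 - x*m²/8)
W = -4 (W = 4 - 8 = -4)
a(w, L) = (L + w)/(-4 + L) (a(w, L) = (w + L)/(L - 4) = (L + w)/(-4 + L))
a(2, G(H, -5))² = (((13/8 - ⅛*(-5)*1²) + 2)/(-4 + (13/8 - ⅛*(-5)*1²)))² = (((13/8 - ⅛*(-5)*1) + 2)/(-4 + (13/8 - ⅛*(-5)*1)))² = (((13/8 + 5/8) + 2)/(-4 + (13/8 + 5/8)))² = ((9/4 + 2)/(-4 + 9/4))² = ((17/4)/(-7/4))² = (-4/7*17/4)² = (-17/7)² = 289/49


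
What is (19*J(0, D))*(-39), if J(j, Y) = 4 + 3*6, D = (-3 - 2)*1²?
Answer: -16302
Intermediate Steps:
D = -5 (D = -5*1 = -5)
J(j, Y) = 22 (J(j, Y) = 4 + 18 = 22)
(19*J(0, D))*(-39) = (19*22)*(-39) = 418*(-39) = -16302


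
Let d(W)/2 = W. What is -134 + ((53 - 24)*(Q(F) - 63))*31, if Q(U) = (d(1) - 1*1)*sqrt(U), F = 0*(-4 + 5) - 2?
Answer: -56771 + 899*I*sqrt(2) ≈ -56771.0 + 1271.4*I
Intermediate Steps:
d(W) = 2*W
F = -2 (F = 0*1 - 2 = 0 - 2 = -2)
Q(U) = sqrt(U) (Q(U) = (2*1 - 1*1)*sqrt(U) = (2 - 1)*sqrt(U) = 1*sqrt(U) = sqrt(U))
-134 + ((53 - 24)*(Q(F) - 63))*31 = -134 + ((53 - 24)*(sqrt(-2) - 63))*31 = -134 + (29*(I*sqrt(2) - 63))*31 = -134 + (29*(-63 + I*sqrt(2)))*31 = -134 + (-1827 + 29*I*sqrt(2))*31 = -134 + (-56637 + 899*I*sqrt(2)) = -56771 + 899*I*sqrt(2)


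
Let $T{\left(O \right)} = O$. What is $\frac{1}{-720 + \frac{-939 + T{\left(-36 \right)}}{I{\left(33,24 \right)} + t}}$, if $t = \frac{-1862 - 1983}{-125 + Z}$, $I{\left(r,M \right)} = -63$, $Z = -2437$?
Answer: $- \frac{157561}{110945970} \approx -0.0014202$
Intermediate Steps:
$t = \frac{3845}{2562}$ ($t = \frac{-1862 - 1983}{-125 - 2437} = - \frac{3845}{-2562} = \left(-3845\right) \left(- \frac{1}{2562}\right) = \frac{3845}{2562} \approx 1.5008$)
$\frac{1}{-720 + \frac{-939 + T{\left(-36 \right)}}{I{\left(33,24 \right)} + t}} = \frac{1}{-720 + \frac{-939 - 36}{-63 + \frac{3845}{2562}}} = \frac{1}{-720 - \frac{975}{- \frac{157561}{2562}}} = \frac{1}{-720 - - \frac{2497950}{157561}} = \frac{1}{-720 + \frac{2497950}{157561}} = \frac{1}{- \frac{110945970}{157561}} = - \frac{157561}{110945970}$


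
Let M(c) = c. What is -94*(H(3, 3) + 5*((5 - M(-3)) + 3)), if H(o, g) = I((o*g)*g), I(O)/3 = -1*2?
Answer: -4606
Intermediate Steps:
I(O) = -6 (I(O) = 3*(-1*2) = 3*(-2) = -6)
H(o, g) = -6
-94*(H(3, 3) + 5*((5 - M(-3)) + 3)) = -94*(-6 + 5*((5 - 1*(-3)) + 3)) = -94*(-6 + 5*((5 + 3) + 3)) = -94*(-6 + 5*(8 + 3)) = -94*(-6 + 5*11) = -94*(-6 + 55) = -94*49 = -4606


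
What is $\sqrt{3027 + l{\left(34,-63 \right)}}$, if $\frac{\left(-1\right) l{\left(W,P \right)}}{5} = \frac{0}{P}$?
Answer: $\sqrt{3027} \approx 55.018$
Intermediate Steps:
$l{\left(W,P \right)} = 0$ ($l{\left(W,P \right)} = - 5 \frac{0}{P} = \left(-5\right) 0 = 0$)
$\sqrt{3027 + l{\left(34,-63 \right)}} = \sqrt{3027 + 0} = \sqrt{3027}$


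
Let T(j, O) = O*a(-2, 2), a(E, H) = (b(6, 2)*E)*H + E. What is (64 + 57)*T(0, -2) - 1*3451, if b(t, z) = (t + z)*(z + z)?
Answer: 28009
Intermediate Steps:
b(t, z) = 2*z*(t + z) (b(t, z) = (t + z)*(2*z) = 2*z*(t + z))
a(E, H) = E + 32*E*H (a(E, H) = ((2*2*(6 + 2))*E)*H + E = ((2*2*8)*E)*H + E = (32*E)*H + E = 32*E*H + E = E + 32*E*H)
T(j, O) = -130*O (T(j, O) = O*(-2*(1 + 32*2)) = O*(-2*(1 + 64)) = O*(-2*65) = O*(-130) = -130*O)
(64 + 57)*T(0, -2) - 1*3451 = (64 + 57)*(-130*(-2)) - 1*3451 = 121*260 - 3451 = 31460 - 3451 = 28009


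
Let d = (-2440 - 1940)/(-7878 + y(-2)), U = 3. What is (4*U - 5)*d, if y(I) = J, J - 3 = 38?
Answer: 30660/7837 ≈ 3.9122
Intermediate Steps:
J = 41 (J = 3 + 38 = 41)
y(I) = 41
d = 4380/7837 (d = (-2440 - 1940)/(-7878 + 41) = -4380/(-7837) = -4380*(-1/7837) = 4380/7837 ≈ 0.55889)
(4*U - 5)*d = (4*3 - 5)*(4380/7837) = (12 - 5)*(4380/7837) = 7*(4380/7837) = 30660/7837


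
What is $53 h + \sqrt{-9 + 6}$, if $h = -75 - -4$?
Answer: $-3763 + i \sqrt{3} \approx -3763.0 + 1.732 i$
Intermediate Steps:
$h = -71$ ($h = -75 + 4 = -71$)
$53 h + \sqrt{-9 + 6} = 53 \left(-71\right) + \sqrt{-9 + 6} = -3763 + \sqrt{-3} = -3763 + i \sqrt{3}$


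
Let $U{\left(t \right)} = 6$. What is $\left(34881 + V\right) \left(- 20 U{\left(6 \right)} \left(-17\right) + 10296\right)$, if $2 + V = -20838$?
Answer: $173209776$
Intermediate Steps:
$V = -20840$ ($V = -2 - 20838 = -20840$)
$\left(34881 + V\right) \left(- 20 U{\left(6 \right)} \left(-17\right) + 10296\right) = \left(34881 - 20840\right) \left(\left(-20\right) 6 \left(-17\right) + 10296\right) = 14041 \left(\left(-120\right) \left(-17\right) + 10296\right) = 14041 \left(2040 + 10296\right) = 14041 \cdot 12336 = 173209776$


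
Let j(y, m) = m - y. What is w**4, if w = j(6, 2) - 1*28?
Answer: 1048576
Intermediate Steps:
w = -32 (w = (2 - 1*6) - 1*28 = (2 - 6) - 28 = -4 - 28 = -32)
w**4 = (-32)**4 = 1048576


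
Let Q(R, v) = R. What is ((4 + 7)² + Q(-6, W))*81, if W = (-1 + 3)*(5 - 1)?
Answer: 9315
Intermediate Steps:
W = 8 (W = 2*4 = 8)
((4 + 7)² + Q(-6, W))*81 = ((4 + 7)² - 6)*81 = (11² - 6)*81 = (121 - 6)*81 = 115*81 = 9315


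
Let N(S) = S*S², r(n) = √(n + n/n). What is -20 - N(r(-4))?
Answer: -20 + 3*I*√3 ≈ -20.0 + 5.1962*I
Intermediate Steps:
r(n) = √(1 + n) (r(n) = √(n + 1) = √(1 + n))
N(S) = S³
-20 - N(r(-4)) = -20 - (√(1 - 4))³ = -20 - (√(-3))³ = -20 - (I*√3)³ = -20 - (-3)*I*√3 = -20 + 3*I*√3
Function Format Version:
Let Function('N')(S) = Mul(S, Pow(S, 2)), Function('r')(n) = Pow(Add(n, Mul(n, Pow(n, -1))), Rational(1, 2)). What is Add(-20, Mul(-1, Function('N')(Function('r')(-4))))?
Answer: Add(-20, Mul(3, I, Pow(3, Rational(1, 2)))) ≈ Add(-20.000, Mul(5.1962, I))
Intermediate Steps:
Function('r')(n) = Pow(Add(1, n), Rational(1, 2)) (Function('r')(n) = Pow(Add(n, 1), Rational(1, 2)) = Pow(Add(1, n), Rational(1, 2)))
Function('N')(S) = Pow(S, 3)
Add(-20, Mul(-1, Function('N')(Function('r')(-4)))) = Add(-20, Mul(-1, Pow(Pow(Add(1, -4), Rational(1, 2)), 3))) = Add(-20, Mul(-1, Pow(Pow(-3, Rational(1, 2)), 3))) = Add(-20, Mul(-1, Pow(Mul(I, Pow(3, Rational(1, 2))), 3))) = Add(-20, Mul(-1, Mul(-3, I, Pow(3, Rational(1, 2))))) = Add(-20, Mul(3, I, Pow(3, Rational(1, 2))))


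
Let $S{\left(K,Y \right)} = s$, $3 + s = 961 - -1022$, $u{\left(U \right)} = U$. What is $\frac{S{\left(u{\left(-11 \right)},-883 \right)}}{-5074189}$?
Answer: $- \frac{1980}{5074189} \approx -0.00039021$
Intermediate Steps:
$s = 1980$ ($s = -3 + \left(961 - -1022\right) = -3 + \left(961 + 1022\right) = -3 + 1983 = 1980$)
$S{\left(K,Y \right)} = 1980$
$\frac{S{\left(u{\left(-11 \right)},-883 \right)}}{-5074189} = \frac{1980}{-5074189} = 1980 \left(- \frac{1}{5074189}\right) = - \frac{1980}{5074189}$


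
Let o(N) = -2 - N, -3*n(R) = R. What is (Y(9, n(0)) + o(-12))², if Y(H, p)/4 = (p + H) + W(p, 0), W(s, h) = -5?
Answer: 676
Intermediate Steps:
n(R) = -R/3
Y(H, p) = -20 + 4*H + 4*p (Y(H, p) = 4*((p + H) - 5) = 4*((H + p) - 5) = 4*(-5 + H + p) = -20 + 4*H + 4*p)
(Y(9, n(0)) + o(-12))² = ((-20 + 4*9 + 4*(-⅓*0)) + (-2 - 1*(-12)))² = ((-20 + 36 + 4*0) + (-2 + 12))² = ((-20 + 36 + 0) + 10)² = (16 + 10)² = 26² = 676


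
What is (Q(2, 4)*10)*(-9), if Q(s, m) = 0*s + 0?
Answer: 0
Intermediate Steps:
Q(s, m) = 0 (Q(s, m) = 0 + 0 = 0)
(Q(2, 4)*10)*(-9) = (0*10)*(-9) = 0*(-9) = 0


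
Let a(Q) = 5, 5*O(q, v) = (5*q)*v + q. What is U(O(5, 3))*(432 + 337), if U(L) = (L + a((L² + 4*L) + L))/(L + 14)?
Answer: 5383/10 ≈ 538.30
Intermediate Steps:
O(q, v) = q/5 + q*v (O(q, v) = ((5*q)*v + q)/5 = (5*q*v + q)/5 = (q + 5*q*v)/5 = q/5 + q*v)
U(L) = (5 + L)/(14 + L) (U(L) = (L + 5)/(L + 14) = (5 + L)/(14 + L))
U(O(5, 3))*(432 + 337) = ((5 + 5*(⅕ + 3))/(14 + 5*(⅕ + 3)))*(432 + 337) = ((5 + 5*(16/5))/(14 + 5*(16/5)))*769 = ((5 + 16)/(14 + 16))*769 = (21/30)*769 = ((1/30)*21)*769 = (7/10)*769 = 5383/10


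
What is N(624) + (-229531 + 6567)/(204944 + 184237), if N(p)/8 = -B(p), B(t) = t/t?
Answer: -3336412/389181 ≈ -8.5729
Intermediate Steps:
B(t) = 1
N(p) = -8 (N(p) = 8*(-1*1) = 8*(-1) = -8)
N(624) + (-229531 + 6567)/(204944 + 184237) = -8 + (-229531 + 6567)/(204944 + 184237) = -8 - 222964/389181 = -3336412/389181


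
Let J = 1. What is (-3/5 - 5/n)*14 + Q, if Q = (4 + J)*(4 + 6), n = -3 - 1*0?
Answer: 974/15 ≈ 64.933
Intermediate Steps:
n = -3 (n = -3 + 0 = -3)
Q = 50 (Q = (4 + 1)*(4 + 6) = 5*10 = 50)
(-3/5 - 5/n)*14 + Q = (-3/5 - 5/(-3))*14 + 50 = (-3*⅕ - 5*(-⅓))*14 + 50 = (-⅗ + 5/3)*14 + 50 = (16/15)*14 + 50 = 224/15 + 50 = 974/15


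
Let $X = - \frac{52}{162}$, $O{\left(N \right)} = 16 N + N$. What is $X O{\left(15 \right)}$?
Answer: $- \frac{2210}{27} \approx -81.852$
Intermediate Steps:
$O{\left(N \right)} = 17 N$
$X = - \frac{26}{81}$ ($X = \left(-52\right) \frac{1}{162} = - \frac{26}{81} \approx -0.32099$)
$X O{\left(15 \right)} = - \frac{26 \cdot 17 \cdot 15}{81} = \left(- \frac{26}{81}\right) 255 = - \frac{2210}{27}$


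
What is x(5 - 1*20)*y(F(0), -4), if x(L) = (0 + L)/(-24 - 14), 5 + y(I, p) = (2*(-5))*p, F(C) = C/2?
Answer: 525/38 ≈ 13.816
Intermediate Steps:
F(C) = C/2 (F(C) = C*(1/2) = C/2)
y(I, p) = -5 - 10*p (y(I, p) = -5 + (2*(-5))*p = -5 - 10*p)
x(L) = -L/38 (x(L) = L/(-38) = L*(-1/38) = -L/38)
x(5 - 1*20)*y(F(0), -4) = (-(5 - 1*20)/38)*(-5 - 10*(-4)) = (-(5 - 20)/38)*(-5 + 40) = -1/38*(-15)*35 = (15/38)*35 = 525/38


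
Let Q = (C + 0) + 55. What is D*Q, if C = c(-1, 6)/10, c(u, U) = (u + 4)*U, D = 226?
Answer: 64184/5 ≈ 12837.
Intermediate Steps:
c(u, U) = U*(4 + u) (c(u, U) = (4 + u)*U = U*(4 + u))
C = 9/5 (C = (6*(4 - 1))/10 = (6*3)*(1/10) = 18*(1/10) = 9/5 ≈ 1.8000)
Q = 284/5 (Q = (9/5 + 0) + 55 = 9/5 + 55 = 284/5 ≈ 56.800)
D*Q = 226*(284/5) = 64184/5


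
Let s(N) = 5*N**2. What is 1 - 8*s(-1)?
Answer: -39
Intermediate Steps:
1 - 8*s(-1) = 1 - 40*(-1)**2 = 1 - 40 = -39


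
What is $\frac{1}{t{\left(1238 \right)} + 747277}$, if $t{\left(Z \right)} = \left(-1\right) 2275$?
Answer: $\frac{1}{745002} \approx 1.3423 \cdot 10^{-6}$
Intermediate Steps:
$t{\left(Z \right)} = -2275$
$\frac{1}{t{\left(1238 \right)} + 747277} = \frac{1}{-2275 + 747277} = \frac{1}{745002}$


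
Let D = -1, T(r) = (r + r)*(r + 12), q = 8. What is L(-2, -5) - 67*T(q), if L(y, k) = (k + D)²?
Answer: -21404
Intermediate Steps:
T(r) = 2*r*(12 + r) (T(r) = (2*r)*(12 + r) = 2*r*(12 + r))
L(y, k) = (-1 + k)² (L(y, k) = (k - 1)² = (-1 + k)²)
L(-2, -5) - 67*T(q) = (-1 - 5)² - 134*8*(12 + 8) = (-6)² - 134*8*20 = 36 - 67*320 = 36 - 21440 = -21404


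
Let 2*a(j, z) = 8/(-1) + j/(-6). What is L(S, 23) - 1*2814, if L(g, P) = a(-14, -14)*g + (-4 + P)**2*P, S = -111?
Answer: 11607/2 ≈ 5803.5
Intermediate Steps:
a(j, z) = -4 - j/12 (a(j, z) = (8/(-1) + j/(-6))/2 = (8*(-1) + j*(-1/6))/2 = (-8 - j/6)/2 = -4 - j/12)
L(g, P) = -17*g/6 + P*(-4 + P)**2 (L(g, P) = (-4 - 1/12*(-14))*g + (-4 + P)**2*P = (-4 + 7/6)*g + P*(-4 + P)**2 = -17*g/6 + P*(-4 + P)**2)
L(S, 23) - 1*2814 = (-17/6*(-111) + 23*(-4 + 23)**2) - 1*2814 = (629/2 + 23*19**2) - 2814 = (629/2 + 23*361) - 2814 = (629/2 + 8303) - 2814 = 17235/2 - 2814 = 11607/2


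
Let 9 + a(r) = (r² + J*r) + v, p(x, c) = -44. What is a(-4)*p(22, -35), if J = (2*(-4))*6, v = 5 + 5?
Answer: -9196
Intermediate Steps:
v = 10
J = -48 (J = -8*6 = -48)
a(r) = 1 + r² - 48*r (a(r) = -9 + ((r² - 48*r) + 10) = -9 + (10 + r² - 48*r) = 1 + r² - 48*r)
a(-4)*p(22, -35) = (1 + (-4)² - 48*(-4))*(-44) = (1 + 16 + 192)*(-44) = 209*(-44) = -9196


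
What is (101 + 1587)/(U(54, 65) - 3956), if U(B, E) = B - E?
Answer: -1688/3967 ≈ -0.42551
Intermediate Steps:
(101 + 1587)/(U(54, 65) - 3956) = (101 + 1587)/((54 - 1*65) - 3956) = 1688/((54 - 65) - 3956) = 1688/(-11 - 3956) = 1688/(-3967) = 1688*(-1/3967) = -1688/3967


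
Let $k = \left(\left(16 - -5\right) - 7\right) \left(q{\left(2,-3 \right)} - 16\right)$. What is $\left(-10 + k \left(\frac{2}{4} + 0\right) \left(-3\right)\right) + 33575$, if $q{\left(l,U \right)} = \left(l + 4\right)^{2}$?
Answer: $33145$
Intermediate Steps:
$q{\left(l,U \right)} = \left(4 + l\right)^{2}$
$k = 280$ ($k = \left(\left(16 - -5\right) - 7\right) \left(\left(4 + 2\right)^{2} - 16\right) = \left(\left(16 + 5\right) - 7\right) \left(6^{2} - 16\right) = \left(21 - 7\right) \left(36 - 16\right) = 14 \cdot 20 = 280$)
$\left(-10 + k \left(\frac{2}{4} + 0\right) \left(-3\right)\right) + 33575 = \left(-10 + 280 \left(\frac{2}{4} + 0\right) \left(-3\right)\right) + 33575 = \left(-10 + 280 \left(2 \cdot \frac{1}{4} + 0\right) \left(-3\right)\right) + 33575 = \left(-10 + 280 \left(\frac{1}{2} + 0\right) \left(-3\right)\right) + 33575 = \left(-10 + 280 \cdot \frac{1}{2} \left(-3\right)\right) + 33575 = \left(-10 + 280 \left(- \frac{3}{2}\right)\right) + 33575 = \left(-10 - 420\right) + 33575 = -430 + 33575 = 33145$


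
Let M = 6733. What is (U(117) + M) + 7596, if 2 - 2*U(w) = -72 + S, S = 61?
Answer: 28671/2 ≈ 14336.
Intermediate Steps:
U(w) = 13/2 (U(w) = 1 - (-72 + 61)/2 = 1 - 1/2*(-11) = 1 + 11/2 = 13/2)
(U(117) + M) + 7596 = (13/2 + 6733) + 7596 = 13479/2 + 7596 = 28671/2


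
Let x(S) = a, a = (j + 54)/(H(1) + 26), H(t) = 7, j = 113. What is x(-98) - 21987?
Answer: -725404/33 ≈ -21982.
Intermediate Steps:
a = 167/33 (a = (113 + 54)/(7 + 26) = 167/33 ≈ 5.0606)
x(S) = 167/33
x(-98) - 21987 = 167/33 - 21987 = -725404/33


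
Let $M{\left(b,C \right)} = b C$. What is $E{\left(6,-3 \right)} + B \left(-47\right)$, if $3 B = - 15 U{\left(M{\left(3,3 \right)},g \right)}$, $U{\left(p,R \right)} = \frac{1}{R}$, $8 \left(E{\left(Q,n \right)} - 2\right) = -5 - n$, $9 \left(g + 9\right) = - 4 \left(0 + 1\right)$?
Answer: $- \frac{1573}{68} \approx -23.132$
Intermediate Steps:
$M{\left(b,C \right)} = C b$
$g = - \frac{85}{9}$ ($g = -9 + \frac{\left(-4\right) \left(0 + 1\right)}{9} = -9 + \frac{\left(-4\right) 1}{9} = -9 + \frac{1}{9} \left(-4\right) = -9 - \frac{4}{9} = - \frac{85}{9} \approx -9.4444$)
$E{\left(Q,n \right)} = \frac{11}{8} - \frac{n}{8}$ ($E{\left(Q,n \right)} = 2 + \frac{-5 - n}{8} = 2 - \left(\frac{5}{8} + \frac{n}{8}\right) = \frac{11}{8} - \frac{n}{8}$)
$B = \frac{9}{17}$ ($B = \frac{\left(-15\right) \frac{1}{- \frac{85}{9}}}{3} = \frac{\left(-15\right) \left(- \frac{9}{85}\right)}{3} = \frac{1}{3} \cdot \frac{27}{17} = \frac{9}{17} \approx 0.52941$)
$E{\left(6,-3 \right)} + B \left(-47\right) = \left(\frac{11}{8} - - \frac{3}{8}\right) + \frac{9}{17} \left(-47\right) = \left(\frac{11}{8} + \frac{3}{8}\right) - \frac{423}{17} = \frac{7}{4} - \frac{423}{17} = - \frac{1573}{68}$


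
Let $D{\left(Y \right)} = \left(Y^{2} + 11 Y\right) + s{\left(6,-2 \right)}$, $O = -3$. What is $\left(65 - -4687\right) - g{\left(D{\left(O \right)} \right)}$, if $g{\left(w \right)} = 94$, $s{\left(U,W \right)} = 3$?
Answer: $4658$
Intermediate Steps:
$D{\left(Y \right)} = 3 + Y^{2} + 11 Y$ ($D{\left(Y \right)} = \left(Y^{2} + 11 Y\right) + 3 = 3 + Y^{2} + 11 Y$)
$\left(65 - -4687\right) - g{\left(D{\left(O \right)} \right)} = \left(65 - -4687\right) - 94 = \left(65 + 4687\right) - 94 = 4752 - 94 = 4658$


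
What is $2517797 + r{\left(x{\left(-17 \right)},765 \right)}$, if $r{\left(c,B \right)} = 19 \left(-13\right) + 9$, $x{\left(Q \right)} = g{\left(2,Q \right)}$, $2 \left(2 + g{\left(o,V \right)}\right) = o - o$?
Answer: $2517559$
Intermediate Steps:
$g{\left(o,V \right)} = -2$ ($g{\left(o,V \right)} = -2 + \frac{o - o}{2} = -2 + \frac{1}{2} \cdot 0 = -2 + 0 = -2$)
$x{\left(Q \right)} = -2$
$r{\left(c,B \right)} = -238$ ($r{\left(c,B \right)} = -247 + 9 = -238$)
$2517797 + r{\left(x{\left(-17 \right)},765 \right)} = 2517797 - 238 = 2517559$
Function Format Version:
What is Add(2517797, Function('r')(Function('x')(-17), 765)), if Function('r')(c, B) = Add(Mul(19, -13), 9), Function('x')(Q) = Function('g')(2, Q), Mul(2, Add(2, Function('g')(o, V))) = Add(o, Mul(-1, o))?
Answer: 2517559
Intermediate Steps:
Function('g')(o, V) = -2 (Function('g')(o, V) = Add(-2, Mul(Rational(1, 2), Add(o, Mul(-1, o)))) = Add(-2, Mul(Rational(1, 2), 0)) = Add(-2, 0) = -2)
Function('x')(Q) = -2
Function('r')(c, B) = -238 (Function('r')(c, B) = Add(-247, 9) = -238)
Add(2517797, Function('r')(Function('x')(-17), 765)) = Add(2517797, -238) = 2517559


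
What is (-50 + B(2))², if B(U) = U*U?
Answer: 2116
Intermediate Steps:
B(U) = U²
(-50 + B(2))² = (-50 + 2²)² = (-50 + 4)² = (-46)² = 2116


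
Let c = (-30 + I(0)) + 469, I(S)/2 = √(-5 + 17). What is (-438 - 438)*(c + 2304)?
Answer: -2402868 - 3504*√3 ≈ -2.4089e+6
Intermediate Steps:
I(S) = 4*√3 (I(S) = 2*√(-5 + 17) = 2*√12 = 2*(2*√3) = 4*√3)
c = 439 + 4*√3 (c = (-30 + 4*√3) + 469 = 439 + 4*√3 ≈ 445.93)
(-438 - 438)*(c + 2304) = (-438 - 438)*((439 + 4*√3) + 2304) = -876*(2743 + 4*√3) = -2402868 - 3504*√3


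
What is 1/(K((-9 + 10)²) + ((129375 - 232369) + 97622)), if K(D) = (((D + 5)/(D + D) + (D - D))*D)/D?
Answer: -1/5369 ≈ -0.00018625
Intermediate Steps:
K(D) = (5/2 + D/2)/D (K(D) = (((5 + D)/((2*D)) + 0)*D)/D = (((5 + D)*(1/(2*D)) + 0)*D)/D = (((5 + D)/(2*D) + 0)*D)/D = (((5 + D)/(2*D))*D)/D = (5/2 + D/2)/D)
1/(K((-9 + 10)²) + ((129375 - 232369) + 97622)) = 1/((5 + (-9 + 10)²)/(2*((-9 + 10)²)) + ((129375 - 232369) + 97622)) = 1/((5 + 1²)/(2*(1²)) + (-102994 + 97622)) = 1/((½)*(5 + 1)/1 - 5372) = 1/((½)*1*6 - 5372) = 1/(3 - 5372) = 1/(-5369) = -1/5369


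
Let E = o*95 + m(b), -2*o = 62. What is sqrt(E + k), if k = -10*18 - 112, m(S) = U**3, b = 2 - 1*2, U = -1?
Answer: I*sqrt(3238) ≈ 56.903*I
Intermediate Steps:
o = -31 (o = -1/2*62 = -31)
b = 0 (b = 2 - 2 = 0)
m(S) = -1 (m(S) = (-1)**3 = -1)
E = -2946 (E = -31*95 - 1 = -2945 - 1 = -2946)
k = -292 (k = -180 - 112 = -292)
sqrt(E + k) = sqrt(-2946 - 292) = sqrt(-3238) = I*sqrt(3238)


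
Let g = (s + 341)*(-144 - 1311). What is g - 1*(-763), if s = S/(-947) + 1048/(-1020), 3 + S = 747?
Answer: -7932845910/16099 ≈ -4.9275e+5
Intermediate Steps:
S = 744 (S = -3 + 747 = 744)
s = -437834/241485 (s = 744/(-947) + 1048/(-1020) = 744*(-1/947) + 1048*(-1/1020) = -744/947 - 262/255 = -437834/241485 ≈ -1.8131)
g = -7945129447/16099 (g = (-437834/241485 + 341)*(-144 - 1311) = (81908551/241485)*(-1455) = -7945129447/16099 ≈ -4.9352e+5)
g - 1*(-763) = -7945129447/16099 - 1*(-763) = -7945129447/16099 + 763 = -7932845910/16099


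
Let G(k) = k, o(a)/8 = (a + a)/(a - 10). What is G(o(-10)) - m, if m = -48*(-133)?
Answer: -6376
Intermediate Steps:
o(a) = 16*a/(-10 + a) (o(a) = 8*((a + a)/(a - 10)) = 8*((2*a)/(-10 + a)) = 8*(2*a/(-10 + a)) = 16*a/(-10 + a))
m = 6384
G(o(-10)) - m = 16*(-10)/(-10 - 10) - 1*6384 = 16*(-10)/(-20) - 6384 = 16*(-10)*(-1/20) - 6384 = 8 - 6384 = -6376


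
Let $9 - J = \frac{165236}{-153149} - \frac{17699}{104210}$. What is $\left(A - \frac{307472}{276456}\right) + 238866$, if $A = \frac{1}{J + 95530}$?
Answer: $\frac{4195435243979557435733006}{17564051720981224899} \approx 2.3887 \cdot 10^{5}$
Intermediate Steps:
$J = \frac{163566743321}{15959657290}$ ($J = 9 - \left(\frac{165236}{-153149} - \frac{17699}{104210}\right) = 9 - \left(165236 \left(- \frac{1}{153149}\right) - \frac{17699}{104210}\right) = 9 - \left(- \frac{165236}{153149} - \frac{17699}{104210}\right) = 9 - - \frac{19929827711}{15959657290} = 9 + \frac{19929827711}{15959657290} = \frac{163566743321}{15959657290} \approx 10.249$)
$A = \frac{15959657290}{1524789627657021}$ ($A = \frac{1}{\frac{163566743321}{15959657290} + 95530} = \frac{1}{\frac{1524789627657021}{15959657290}} = \frac{15959657290}{1524789627657021} \approx 1.0467 \cdot 10^{-5}$)
$\left(A - \frac{307472}{276456}\right) + 238866 = \left(\frac{15959657290}{1524789627657021} - \frac{307472}{276456}\right) + 238866 = \left(\frac{15959657290}{1524789627657021} - \frac{38434}{34557}\right) + 238866 = - \frac{19534404343830991528}{17564051720981224899} + 238866 = \frac{4195435243979557435733006}{17564051720981224899}$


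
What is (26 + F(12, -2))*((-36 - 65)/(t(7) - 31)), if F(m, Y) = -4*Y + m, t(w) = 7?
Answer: 2323/12 ≈ 193.58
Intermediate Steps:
F(m, Y) = m - 4*Y
(26 + F(12, -2))*((-36 - 65)/(t(7) - 31)) = (26 + (12 - 4*(-2)))*((-36 - 65)/(7 - 31)) = (26 + (12 + 8))*(-101/(-24)) = (26 + 20)*(-101*(-1/24)) = 46*(101/24) = 2323/12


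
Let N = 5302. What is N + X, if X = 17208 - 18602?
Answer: 3908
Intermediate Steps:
X = -1394
N + X = 5302 - 1394 = 3908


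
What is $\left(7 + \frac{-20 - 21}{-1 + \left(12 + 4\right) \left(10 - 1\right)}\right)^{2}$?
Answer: $\frac{921600}{20449} \approx 45.068$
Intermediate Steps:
$\left(7 + \frac{-20 - 21}{-1 + \left(12 + 4\right) \left(10 - 1\right)}\right)^{2} = \left(7 - \frac{41}{-1 + 16 \cdot 9}\right)^{2} = \left(7 - \frac{41}{-1 + 144}\right)^{2} = \left(7 - \frac{41}{143}\right)^{2} = \left(\frac{960}{143}\right)^{2} = \frac{921600}{20449}$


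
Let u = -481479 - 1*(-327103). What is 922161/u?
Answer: -922161/154376 ≈ -5.9735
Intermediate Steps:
u = -154376 (u = -481479 + 327103 = -154376)
922161/u = 922161/(-154376) = 922161*(-1/154376) = -922161/154376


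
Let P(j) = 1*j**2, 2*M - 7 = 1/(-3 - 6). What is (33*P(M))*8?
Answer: 84568/27 ≈ 3132.1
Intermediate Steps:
M = 31/9 (M = 7/2 + 1/(2*(-3 - 6)) = 7/2 + (1/2)/(-9) = 7/2 + (1/2)*(-1/9) = 7/2 - 1/18 = 31/9 ≈ 3.4444)
P(j) = j**2
(33*P(M))*8 = (33*(31/9)**2)*8 = (33*(961/81))*8 = (10571/27)*8 = 84568/27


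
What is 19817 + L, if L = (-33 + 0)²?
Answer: 20906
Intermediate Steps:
L = 1089 (L = (-33)² = 1089)
19817 + L = 19817 + 1089 = 20906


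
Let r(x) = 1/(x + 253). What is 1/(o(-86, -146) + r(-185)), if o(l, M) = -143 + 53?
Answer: -68/6119 ≈ -0.011113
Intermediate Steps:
r(x) = 1/(253 + x)
o(l, M) = -90
1/(o(-86, -146) + r(-185)) = 1/(-90 + 1/(253 - 185)) = 1/(-90 + 1/68) = 1/(-6119/68) = -68/6119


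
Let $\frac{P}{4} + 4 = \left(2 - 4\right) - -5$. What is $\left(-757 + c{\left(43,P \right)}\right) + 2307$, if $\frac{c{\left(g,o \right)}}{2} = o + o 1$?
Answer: $1534$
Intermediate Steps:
$P = -4$ ($P = -16 + 4 \left(\left(2 - 4\right) - -5\right) = -16 + 4 \left(-2 + \left(10 - 5\right)\right) = -16 + 4 \left(-2 + 5\right) = -16 + 4 \cdot 3 = -16 + 12 = -4$)
$c{\left(g,o \right)} = 4 o$ ($c{\left(g,o \right)} = 2 \left(o + o 1\right) = 2 \left(o + o\right) = 2 \cdot 2 o = 4 o$)
$\left(-757 + c{\left(43,P \right)}\right) + 2307 = \left(-757 + 4 \left(-4\right)\right) + 2307 = \left(-757 - 16\right) + 2307 = -773 + 2307 = 1534$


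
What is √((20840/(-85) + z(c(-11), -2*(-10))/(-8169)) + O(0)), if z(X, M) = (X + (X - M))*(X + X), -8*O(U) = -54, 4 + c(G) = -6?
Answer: I*√18400449886581/277746 ≈ 15.444*I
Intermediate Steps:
c(G) = -10 (c(G) = -4 - 6 = -10)
O(U) = 27/4 (O(U) = -⅛*(-54) = 27/4)
z(X, M) = 2*X*(-M + 2*X) (z(X, M) = (-M + 2*X)*(2*X) = 2*X*(-M + 2*X))
√((20840/(-85) + z(c(-11), -2*(-10))/(-8169)) + O(0)) = √((20840/(-85) + (2*(-10)*(-(-2)*(-10) + 2*(-10)))/(-8169)) + 27/4) = √((20840*(-1/85) + (2*(-10)*(-1*20 - 20))*(-1/8169)) + 27/4) = √((-4168/17 + (2*(-10)*(-20 - 20))*(-1/8169)) + 27/4) = √((-4168/17 + (2*(-10)*(-40))*(-1/8169)) + 27/4) = √((-4168/17 + 800*(-1/8169)) + 27/4) = √((-4168/17 - 800/8169) + 27/4) = √(-34061992/138873 + 27/4) = √(-132498397/555492) = I*√18400449886581/277746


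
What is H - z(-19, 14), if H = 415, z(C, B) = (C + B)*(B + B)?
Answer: 555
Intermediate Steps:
z(C, B) = 2*B*(B + C) (z(C, B) = (B + C)*(2*B) = 2*B*(B + C))
H - z(-19, 14) = 415 - 2*14*(14 - 19) = 415 - 2*14*(-5) = 415 - 1*(-140) = 415 + 140 = 555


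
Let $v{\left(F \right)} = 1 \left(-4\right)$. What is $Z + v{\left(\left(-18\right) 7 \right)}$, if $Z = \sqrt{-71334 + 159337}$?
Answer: $-4 + \sqrt{88003} \approx 292.65$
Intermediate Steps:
$Z = \sqrt{88003} \approx 296.65$
$v{\left(F \right)} = -4$
$Z + v{\left(\left(-18\right) 7 \right)} = \sqrt{88003} - 4 = -4 + \sqrt{88003}$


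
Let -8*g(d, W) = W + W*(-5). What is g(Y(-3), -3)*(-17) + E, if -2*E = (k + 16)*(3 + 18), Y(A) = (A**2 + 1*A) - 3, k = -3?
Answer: -111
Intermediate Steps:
Y(A) = -3 + A + A**2 (Y(A) = (A**2 + A) - 3 = (A + A**2) - 3 = -3 + A + A**2)
g(d, W) = W/2 (g(d, W) = -(W + W*(-5))/8 = -(W - 5*W)/8 = -(-1)*W/2 = W/2)
E = -273/2 (E = -(-3 + 16)*(3 + 18)/2 = -13*21/2 = -1/2*273 = -273/2 ≈ -136.50)
g(Y(-3), -3)*(-17) + E = ((1/2)*(-3))*(-17) - 273/2 = -3/2*(-17) - 273/2 = 51/2 - 273/2 = -111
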